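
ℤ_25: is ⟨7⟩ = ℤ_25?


g generates ℤ_n iff gcd(g, n) = 1
gcd(7, 25) = 1
Since gcd = 1, 7 is a generator.

Yes, 7 generates ℤ_25


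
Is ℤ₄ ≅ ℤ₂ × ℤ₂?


Comparing ℤ₄ and ℤ₂ × ℤ₂:
ℤ₄ has an element of order 4; ℤ₂×ℤ₂ has exponent 2

No, ℤ₄ ≇ ℤ₂ × ℤ₂


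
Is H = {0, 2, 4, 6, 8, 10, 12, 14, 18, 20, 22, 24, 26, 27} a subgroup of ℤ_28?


Subgroup test for H = {0, 2, 4, 6, 8, 10, 12, 14, 18, 20, 22, 24, 26, 27} in (ℤ_28, +):
(1) 0 ∈ H? Yes
(2) Closure: for all a,b ∈ H, (a+b) mod 28 ∈ H? No  [counterexample: 2 + 14 = 16 ∉ H]
(3) Inverses: for all a ∈ H, -a mod 28 ∈ H? No

No, H is not a subgroup of ℤ_28


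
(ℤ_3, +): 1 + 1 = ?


Operation: addition mod 3
1 + 1 = (a + b) mod 3 with a = 1, b = 1

1 + 1 = 2


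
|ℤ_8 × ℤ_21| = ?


|A × B| = |A| · |B|
|ℤ_8 × ℤ_21| = 8 × 21 = 168

|ℤ_8 × ℤ_21| = 168


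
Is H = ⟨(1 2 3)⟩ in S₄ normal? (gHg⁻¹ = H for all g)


H = ⟨(1 2 3)⟩ in S₄
(1 4)(1 2 3)(1 4)⁻¹ = (4 2 3) ∉ ⟨(1 2 3)⟩

No, not a normal subgroup


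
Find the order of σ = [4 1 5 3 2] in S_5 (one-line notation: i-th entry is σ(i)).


Cycle decomposition: (1 4 3 5 2)
Cycle lengths: 5
Order = lcm(5) = 5

ord(σ) = 5


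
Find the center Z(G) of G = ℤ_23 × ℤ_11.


Z(G) = {g ∈ G | gx = xg for all x ∈ G}
Direct product of abelian groups is abelian, so Z(G) = G

Z(ℤ_23 × ℤ_11) = ℤ_23 × ℤ_11


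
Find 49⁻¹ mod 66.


Use the extended Euclidean algorithm to write 1 = 49·s + 66·t; then s mod 66 is the inverse.
Euclidean algorithm:
  49 = 0·66 + 49
  66 = 1·49 + 17
  49 = 2·17 + 15
  17 = 1·15 + 2
  15 = 7·2 + 1
  2 = 2·1 + 0
gcd(49,66) = 1
Back-substitution gives: 49·(31) + 66·(-23) = 1
So 49⁻¹ ≡ 31 ≡ 31 (mod 66)
Check: 49 × 31 = 1519 ≡ 1 (mod 66) ✓

49⁻¹ ≡ 31 (mod 66)


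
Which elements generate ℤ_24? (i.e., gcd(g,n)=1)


g generates ℤ_n iff gcd(g,n) = 1
Prime factors of 24: 2, 3
Generators are g ∈ {1,...,23} not divisible by any of these primes.
Generators: {1, 5, 7, 11, 13, 17, 19, 23}
Number of generators = φ(24) = 8

Generators of ℤ_24 = {1, 5, 7, 11, 13, 17, 19, 23}


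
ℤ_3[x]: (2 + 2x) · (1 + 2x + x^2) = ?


Expand and collect like terms; reduce coefficients mod 3:
x^0: 2·1 = 2 ≡ 2 (mod 3)
x^1: 2·2 + 2·1 = 6 ≡ 0 (mod 3)
x^2: 2·1 + 2·2 = 6 ≡ 0 (mod 3)
x^3: 2·1 = 2 ≡ 2 (mod 3)
Result: 2 + 2x^3

f · g = 2 + 2x^3


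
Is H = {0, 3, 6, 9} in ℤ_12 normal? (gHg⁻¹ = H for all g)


H = {0, 3, 6, 9} in ℤ_12
ℤ_12 is abelian; every subgroup of an abelian group is normal

Yes, normal subgroup


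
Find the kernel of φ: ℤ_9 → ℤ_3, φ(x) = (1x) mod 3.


Kernel = preimage of identity
ker(φ) = {x ∈ ℤ_9 : 1x ≡ 0 (mod 3)}. Since 3 | 9, φ is well-defined. The kernel is the cyclic subgroup ⟨3⟩ of ℤ_9 (order 3), i.e. {0, 3, 6}

ker(φ) = {0, 3, 6}


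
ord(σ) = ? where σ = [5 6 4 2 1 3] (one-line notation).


Cycle decomposition: (1 5) (2 6 3 4)
Cycle lengths: 2, 4
Order = lcm(2, 4) = 4

ord(σ) = 4


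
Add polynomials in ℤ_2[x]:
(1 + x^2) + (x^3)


Add coefficients mod 2:
x^0: 1 + 0 = 1 (mod 2)
x^1: 0 + 0 = 0 (mod 2)
x^2: 1 + 0 = 1 (mod 2)
x^3: 0 + 1 = 1 (mod 2)
Result: 1 + x^2 + x^3

f + g = 1 + x^2 + x^3


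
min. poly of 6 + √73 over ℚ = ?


Let α = 6 + √73. Then α - 6 = √73, so (α - 6)² = 73, giving α² - 12α - 37 = 0. Degree 2 and α ∉ ℚ, so this is the minimal polynomial.

Minimal polynomial: x² - 12x - 37


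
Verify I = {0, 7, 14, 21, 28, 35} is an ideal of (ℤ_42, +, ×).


Check ideal conditions for I = {0, 7, 14, 21, 28, 35} in ℤ_42:
(1) I is an additive subgroup? Yes
(2) For r ∈ ℤ_42 and a ∈ I: r·a ∈ I? Yes

Yes, I is an ideal of ℤ_42


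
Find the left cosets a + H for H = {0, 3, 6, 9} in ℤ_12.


H = {0, 3, 6, 9}, |H| = 4
Number of cosets = |G|/|H| = 12/4 = 3
0 + H = {0, 3, 6, 9}
1 + H = {1, 4, 7, 10}
2 + H = {2, 5, 8, 11}

Cosets: 0+H={0,3,6,9}; 1+H={1,4,7,10}; 2+H={2,5,8,11}


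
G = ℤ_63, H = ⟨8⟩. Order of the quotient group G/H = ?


|⟨8⟩| = n / gcd(8, 63) = 63 / 1 = 63
H is normal (ℤ_63 is abelian).
|G/H| = |G| / |H| = 63 / 63 = 1

|G/H| = 1


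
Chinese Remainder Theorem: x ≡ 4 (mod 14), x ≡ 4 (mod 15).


m₁ = 14, m₂ = 15, gcd = 1, so CRT applies. M = m₁·m₂ = 210
Let M₁ = M/m₁ = 15, M₂ = M/m₂ = 14
Find y₁ ≡ M₁⁻¹ (mod m₁): 15⁻¹ ≡ 1 (mod 14)
Find y₂ ≡ M₂⁻¹ (mod m₂): 14⁻¹ ≡ 14 (mod 15)
x = a₁·M₁·y₁ + a₂·M₂·y₂ = 4·15·1 + 4·14·14 = 844
Reduce mod 210: x ≡ 4
Check: 4 mod 14 = 4 ✓, 4 mod 15 = 4 ✓

x ≡ 4 (mod 210)


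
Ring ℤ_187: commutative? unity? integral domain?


ℤ_187 is a commutative ring with unity 1; 187 = 11×17 is composite, so 11·17 ≡ 0 gives zero divisors (not an integral domain)
Commutative: Yes
Integral domain: No
Has unity: Yes

ℤ_187: Commutative=Yes, Unity=Yes


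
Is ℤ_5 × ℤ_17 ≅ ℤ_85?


Comparing ℤ_5 × ℤ_17 and ℤ_85:
gcd(5,17) = 1, so ℤ_5 × ℤ_17 ≅ ℤ_85 (CRT)

Yes, ℤ_5 × ℤ_17 ≅ ℤ_85


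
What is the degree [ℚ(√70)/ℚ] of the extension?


√70 has minimal polynomial x² - 70 (irreducible over ℚ since 70 is squarefree)

[ℚ(√70)/ℚ] = 2


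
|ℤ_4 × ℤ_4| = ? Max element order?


|ℤ_4 × ℤ_4| = 4 × 4 = 16
Max element order = lcm(4,4) = 4
Cyclic? No (gcd=4)

|ℤ_4×ℤ_4| = 16, max element order = 4


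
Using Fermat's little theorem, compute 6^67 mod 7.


Fermat's little theorem: if p is prime and gcd(a,p)=1, then a^(p-1) ≡ 1 (mod p)
p = 7 is prime, gcd(6,7) = 1
Reduce exponent: 67 mod 6 = 1
So 6^67 ≡ 6^1 (mod 7)
6^1 mod 7 = 6

6^67 ≡ 6 (mod 7)


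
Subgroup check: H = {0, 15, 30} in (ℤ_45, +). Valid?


Subgroup test for H = {0, 15, 30} in (ℤ_45, +):
(1) 0 ∈ H? Yes
(2) Closure: for all a,b ∈ H, (a+b) mod 45 ∈ H? Yes
(3) Inverses: for all a ∈ H, -a mod 45 ∈ H? Yes

Yes, H is a subgroup of ℤ_45


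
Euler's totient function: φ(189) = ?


Factor n: 189 = 3^3 × 7
φ(n) = n · ∏(1 - 1/p) over distinct primes p | n
φ(189) = 189 · (1 - 1/3) · (1 - 1/7) = 108

φ(189) = 108


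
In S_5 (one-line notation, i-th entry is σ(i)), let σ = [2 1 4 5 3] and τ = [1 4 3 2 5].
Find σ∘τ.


σ∘τ: apply τ first, then σ
1 →τ 1 →σ 2
2 →τ 4 →σ 5
3 →τ 3 →σ 4
4 →τ 2 →σ 1
5 →τ 5 →σ 3

σ∘τ = [2 5 4 1 3]


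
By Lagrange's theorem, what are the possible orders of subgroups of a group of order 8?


Lagrange's theorem: |H| divides |G|
|G| = 8
Divisors of 8: 1, 2, 4, 8

Possible subgroup orders: {1, 2, 4, 8}


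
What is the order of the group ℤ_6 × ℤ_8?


|A × B| = |A| · |B|
|ℤ_6 × ℤ_8| = 6 × 8 = 48

|ℤ_6 × ℤ_8| = 48


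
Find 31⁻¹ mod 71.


Use the extended Euclidean algorithm to write 1 = 31·s + 71·t; then s mod 71 is the inverse.
Euclidean algorithm:
  31 = 0·71 + 31
  71 = 2·31 + 9
  31 = 3·9 + 4
  9 = 2·4 + 1
  4 = 4·1 + 0
gcd(31,71) = 1
Back-substitution gives: 31·(-16) + 71·(7) = 1
So 31⁻¹ ≡ -16 ≡ 55 (mod 71)
Check: 31 × 55 = 1705 ≡ 1 (mod 71) ✓

31⁻¹ ≡ 55 (mod 71)


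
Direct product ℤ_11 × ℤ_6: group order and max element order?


|ℤ_11 × ℤ_6| = 11 × 6 = 66
Max element order = lcm(11,6) = 66
Cyclic? Yes (gcd=1)

|ℤ_11×ℤ_6| = 66, max element order = 66


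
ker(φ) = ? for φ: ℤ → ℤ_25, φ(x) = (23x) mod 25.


Kernel = preimage of identity
ker(φ) = {x ∈ ℤ : 23x ≡ 0 (mod 25)}. gcd(23,25) = 1, so 23x ≡ 0 (mod 25) ⟺ x ≡ 0 (mod 25/1 = 25). Hence ker(φ) = 25ℤ

ker(φ) = 25ℤ


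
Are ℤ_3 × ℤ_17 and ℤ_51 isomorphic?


Comparing ℤ_3 × ℤ_17 and ℤ_51:
gcd(3,17) = 1, so ℤ_3 × ℤ_17 ≅ ℤ_51 (CRT)

Yes, ℤ_3 × ℤ_17 ≅ ℤ_51


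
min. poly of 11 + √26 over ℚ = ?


Let α = 11 + √26. Then α - 11 = √26, so (α - 11)² = 26, giving α² - 22α + 95 = 0. Degree 2 and α ∉ ℚ, so this is the minimal polynomial.

Minimal polynomial: x² - 22x + 95


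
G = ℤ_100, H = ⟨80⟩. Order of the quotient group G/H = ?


|⟨80⟩| = n / gcd(80, 100) = 100 / 20 = 5
H is normal (ℤ_100 is abelian).
|G/H| = |G| / |H| = 100 / 5 = 20

|G/H| = 20


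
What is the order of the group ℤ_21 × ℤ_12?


|A × B| = |A| · |B|
|ℤ_21 × ℤ_12| = 21 × 12 = 252

|ℤ_21 × ℤ_12| = 252


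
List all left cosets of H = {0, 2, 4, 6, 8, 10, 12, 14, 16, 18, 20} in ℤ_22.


H = {0, 2, 4, 6, 8, 10, 12, 14, 16, 18, 20}, |H| = 11
Number of cosets = |G|/|H| = 22/11 = 2
0 + H = {0, 2, 4, 6, 8, 10, 12, 14, 16, 18, 20}
1 + H = {1, 3, 5, 7, 9, 11, 13, 15, 17, 19, 21}

Cosets: 0+H={0,2,4,6,8,10,12,14,16,18,20}; 1+H={1,3,5,7,9,11,13,15,17,19,21}


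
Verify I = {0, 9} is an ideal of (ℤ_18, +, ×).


Check ideal conditions for I = {0, 9} in ℤ_18:
(1) I is an additive subgroup? Yes
(2) For r ∈ ℤ_18 and a ∈ I: r·a ∈ I? Yes

Yes, I is an ideal of ℤ_18


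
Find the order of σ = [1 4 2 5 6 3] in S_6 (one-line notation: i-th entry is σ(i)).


Cycle decomposition: (2 4 5 6 3)
Cycle lengths: 5
Order = lcm(5) = 5

ord(σ) = 5


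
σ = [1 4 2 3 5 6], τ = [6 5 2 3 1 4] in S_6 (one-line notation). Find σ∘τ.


σ∘τ: apply τ first, then σ
1 →τ 6 →σ 6
2 →τ 5 →σ 5
3 →τ 2 →σ 4
4 →τ 3 →σ 2
5 →τ 1 →σ 1
6 →τ 4 →σ 3

σ∘τ = [6 5 4 2 1 3]


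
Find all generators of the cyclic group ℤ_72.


g generates ℤ_n iff gcd(g,n) = 1
Prime factors of 72: 2, 3
Generators are g ∈ {1,...,71} not divisible by any of these primes.
Generators: {1, 5, 7, 11, 13, 17, 19, 23, 25, 29, 31, 35, 37, 41, 43, 47, 49, 53, 55, 59, 61, 65, 67, 71}
Number of generators = φ(72) = 24

Generators of ℤ_72 = {1, 5, 7, 11, 13, 17, 19, 23, 25, 29, 31, 35, 37, 41, 43, 47, 49, 53, 55, 59, 61, 65, 67, 71}


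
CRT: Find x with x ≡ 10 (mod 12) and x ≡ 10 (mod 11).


m₁ = 12, m₂ = 11, gcd = 1, so CRT applies. M = m₁·m₂ = 132
Let M₁ = M/m₁ = 11, M₂ = M/m₂ = 12
Find y₁ ≡ M₁⁻¹ (mod m₁): 11⁻¹ ≡ 11 (mod 12)
Find y₂ ≡ M₂⁻¹ (mod m₂): 12⁻¹ ≡ 1 (mod 11)
x = a₁·M₁·y₁ + a₂·M₂·y₂ = 10·11·11 + 10·12·1 = 1330
Reduce mod 132: x ≡ 10
Check: 10 mod 12 = 10 ✓, 10 mod 11 = 10 ✓

x ≡ 10 (mod 132)


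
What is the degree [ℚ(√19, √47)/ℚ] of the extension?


[ℚ(√19,√47):ℚ] = [ℚ(√19,√47):ℚ(√19)]·[ℚ(√19):ℚ] = 2·2 = 4

[ℚ(√19, √47)/ℚ] = 4


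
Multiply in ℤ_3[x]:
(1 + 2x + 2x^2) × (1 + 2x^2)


Expand and collect like terms; reduce coefficients mod 3:
x^0: 1·1 = 1 ≡ 1 (mod 3)
x^1: 1·0 + 2·1 = 2 ≡ 2 (mod 3)
x^2: 1·2 + 2·0 + 2·1 = 4 ≡ 1 (mod 3)
x^3: 2·2 + 2·0 = 4 ≡ 1 (mod 3)
x^4: 2·2 = 4 ≡ 1 (mod 3)
Result: 1 + 2x + x^2 + x^3 + x^4

f · g = 1 + 2x + x^2 + x^3 + x^4


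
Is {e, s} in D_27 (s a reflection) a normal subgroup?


H = {e, s} in D_27 (s a reflection)
r·s·r⁻¹ = sr⁻² ≠ s for n ≥ 3, so {e, s} is not closed under conjugation

No, not a normal subgroup


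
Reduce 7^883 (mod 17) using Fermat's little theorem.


Fermat's little theorem: if p is prime and gcd(a,p)=1, then a^(p-1) ≡ 1 (mod p)
p = 17 is prime, gcd(7,17) = 1
Reduce exponent: 883 mod 16 = 3
So 7^883 ≡ 7^3 (mod 17)
7^3 mod 17 = 3

7^883 ≡ 3 (mod 17)


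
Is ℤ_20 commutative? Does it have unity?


ℤ_20 is a commutative ring with unity 1; 20 = 2×10 is composite, so 2·10 ≡ 0 gives zero divisors (not an integral domain)
Commutative: Yes
Integral domain: No
Has unity: Yes

ℤ_20: Commutative=Yes, Unity=Yes


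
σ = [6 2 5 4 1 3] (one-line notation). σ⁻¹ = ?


To find σ⁻¹, swap domain and range:
σ(1) = 6 → σ⁻¹(6) = 1
σ(2) = 2 → σ⁻¹(2) = 2
σ(3) = 5 → σ⁻¹(5) = 3
σ(4) = 4 → σ⁻¹(4) = 4
σ(5) = 1 → σ⁻¹(1) = 5
σ(6) = 3 → σ⁻¹(3) = 6

σ⁻¹ = [5 2 6 4 3 1]


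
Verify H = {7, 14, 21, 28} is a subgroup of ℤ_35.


Subgroup test for H = {7, 14, 21, 28} in (ℤ_35, +):
(1) 0 ∈ H? No
(2) Closure: for all a,b ∈ H, (a+b) mod 35 ∈ H? No  [counterexample: 7 + 28 = 0 ∉ H]
(3) Inverses: for all a ∈ H, -a mod 35 ∈ H? Yes

No, H is not a subgroup of ℤ_35


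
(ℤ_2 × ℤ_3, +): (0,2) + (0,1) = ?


Operation: componentwise addition mod (2, 3)
(0,2) + (0,1) = ((a₁+b₁) mod 2, (a₂+b₂) mod 3) with a = (0,2), b = (0,1)

(0,2) + (0,1) = (0,0)


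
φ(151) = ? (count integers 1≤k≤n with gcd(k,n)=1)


Factor n: 151 = 151
φ(n) = n · ∏(1 - 1/p) over distinct primes p | n
φ(151) = 151 · (1 - 1/151) = 150

φ(151) = 150


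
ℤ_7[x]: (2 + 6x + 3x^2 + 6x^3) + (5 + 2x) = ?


Add coefficients mod 7:
x^0: 2 + 5 = 0 (mod 7)
x^1: 6 + 2 = 1 (mod 7)
x^2: 3 + 0 = 3 (mod 7)
x^3: 6 + 0 = 6 (mod 7)
Result: x + 3x^2 + 6x^3

f + g = x + 3x^2 + 6x^3


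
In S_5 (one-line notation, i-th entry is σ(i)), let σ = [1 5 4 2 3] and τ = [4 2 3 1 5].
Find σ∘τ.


σ∘τ: apply τ first, then σ
1 →τ 4 →σ 2
2 →τ 2 →σ 5
3 →τ 3 →σ 4
4 →τ 1 →σ 1
5 →τ 5 →σ 3

σ∘τ = [2 5 4 1 3]


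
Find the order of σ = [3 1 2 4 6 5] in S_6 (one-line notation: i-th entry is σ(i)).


Cycle decomposition: (1 3 2) (5 6)
Cycle lengths: 3, 2
Order = lcm(3, 2) = 6

ord(σ) = 6


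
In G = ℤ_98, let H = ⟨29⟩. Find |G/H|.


|⟨29⟩| = n / gcd(29, 98) = 98 / 1 = 98
H is normal (ℤ_98 is abelian).
|G/H| = |G| / |H| = 98 / 98 = 1

|G/H| = 1


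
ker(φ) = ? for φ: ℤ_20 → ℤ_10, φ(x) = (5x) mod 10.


Kernel = preimage of identity
ker(φ) = {x ∈ ℤ_20 : 5x ≡ 0 (mod 10)}. Since 10 | 20, φ is well-defined. The kernel is the cyclic subgroup ⟨2⟩ of ℤ_20 (order 10), i.e. {0, 2, 4, 6, 8, 10, 12, 14, 16, 18}

ker(φ) = {0, 2, 4, 6, 8, 10, 12, 14, 16, 18}


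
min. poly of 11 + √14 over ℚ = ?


Let α = 11 + √14. Then α - 11 = √14, so (α - 11)² = 14, giving α² - 22α + 107 = 0. Degree 2 and α ∉ ℚ, so this is the minimal polynomial.

Minimal polynomial: x² - 22x + 107


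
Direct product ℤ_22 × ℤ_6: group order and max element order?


|ℤ_22 × ℤ_6| = 22 × 6 = 132
Max element order = lcm(22,6) = 66
Cyclic? No (gcd=2)

|ℤ_22×ℤ_6| = 132, max element order = 66


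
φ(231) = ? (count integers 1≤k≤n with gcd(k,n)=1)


Factor n: 231 = 3 × 7 × 11
φ(n) = n · ∏(1 - 1/p) over distinct primes p | n
φ(231) = 231 · (1 - 1/3) · (1 - 1/7) · (1 - 1/11) = 120

φ(231) = 120


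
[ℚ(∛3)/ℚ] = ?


∛3 has minimal polynomial x³ - 3 (irreducible over ℚ since 3 is not a perfect cube)

[ℚ(∛3)/ℚ] = 3


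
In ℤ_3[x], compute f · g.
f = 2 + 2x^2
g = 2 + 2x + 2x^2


Expand and collect like terms; reduce coefficients mod 3:
x^0: 2·2 = 4 ≡ 1 (mod 3)
x^1: 2·2 + 0·2 = 4 ≡ 1 (mod 3)
x^2: 2·2 + 0·2 + 2·2 = 8 ≡ 2 (mod 3)
x^3: 0·2 + 2·2 = 4 ≡ 1 (mod 3)
x^4: 2·2 = 4 ≡ 1 (mod 3)
Result: 1 + x + 2x^2 + x^3 + x^4

f · g = 1 + x + 2x^2 + x^3 + x^4


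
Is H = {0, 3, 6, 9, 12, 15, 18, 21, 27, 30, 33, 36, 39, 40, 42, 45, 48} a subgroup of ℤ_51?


Subgroup test for H = {0, 3, 6, 9, 12, 15, 18, 21, 27, 30, 33, 36, 39, 40, 42, 45, 48} in (ℤ_51, +):
(1) 0 ∈ H? Yes
(2) Closure: for all a,b ∈ H, (a+b) mod 51 ∈ H? No  [counterexample: 3 + 21 = 24 ∉ H]
(3) Inverses: for all a ∈ H, -a mod 51 ∈ H? No

No, H is not a subgroup of ℤ_51


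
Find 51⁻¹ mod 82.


Use the extended Euclidean algorithm to write 1 = 51·s + 82·t; then s mod 82 is the inverse.
Euclidean algorithm:
  51 = 0·82 + 51
  82 = 1·51 + 31
  51 = 1·31 + 20
  31 = 1·20 + 11
  20 = 1·11 + 9
  11 = 1·9 + 2
  9 = 4·2 + 1
  2 = 2·1 + 0
gcd(51,82) = 1
Back-substitution gives: 51·(37) + 82·(-23) = 1
So 51⁻¹ ≡ 37 ≡ 37 (mod 82)
Check: 51 × 37 = 1887 ≡ 1 (mod 82) ✓

51⁻¹ ≡ 37 (mod 82)


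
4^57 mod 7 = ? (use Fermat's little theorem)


Fermat's little theorem: if p is prime and gcd(a,p)=1, then a^(p-1) ≡ 1 (mod p)
p = 7 is prime, gcd(4,7) = 1
Reduce exponent: 57 mod 6 = 3
So 4^57 ≡ 4^3 (mod 7)
4^3 mod 7 = 1

4^57 ≡ 1 (mod 7)


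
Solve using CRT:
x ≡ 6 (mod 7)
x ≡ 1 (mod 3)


m₁ = 7, m₂ = 3, gcd = 1, so CRT applies. M = m₁·m₂ = 21
Let M₁ = M/m₁ = 3, M₂ = M/m₂ = 7
Find y₁ ≡ M₁⁻¹ (mod m₁): 3⁻¹ ≡ 5 (mod 7)
Find y₂ ≡ M₂⁻¹ (mod m₂): 7⁻¹ ≡ 1 (mod 3)
x = a₁·M₁·y₁ + a₂·M₂·y₂ = 6·3·5 + 1·7·1 = 97
Reduce mod 21: x ≡ 13
Check: 13 mod 7 = 6 ✓, 13 mod 3 = 1 ✓

x ≡ 13 (mod 21)


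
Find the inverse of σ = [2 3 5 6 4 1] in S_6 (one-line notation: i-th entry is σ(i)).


To find σ⁻¹, swap domain and range:
σ(1) = 2 → σ⁻¹(2) = 1
σ(2) = 3 → σ⁻¹(3) = 2
σ(3) = 5 → σ⁻¹(5) = 3
σ(4) = 6 → σ⁻¹(6) = 4
σ(5) = 4 → σ⁻¹(4) = 5
σ(6) = 1 → σ⁻¹(1) = 6

σ⁻¹ = [6 1 2 5 3 4]


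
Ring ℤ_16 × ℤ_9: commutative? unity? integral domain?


Direct product ring; commutative with unity (1,1); but (1,0)·(0,1) = (0,0) gives zero divisors, so not an integral domain
Commutative: Yes
Integral domain: No
Has unity: Yes

ℤ_16 × ℤ_9: Commutative=Yes, Unity=Yes


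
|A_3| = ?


|A_n| = n!/2 (even permutations)
|A_3| = 3!/2 = 6/2 = 3

|A_3| = 3


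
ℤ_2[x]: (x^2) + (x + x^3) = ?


Add coefficients mod 2:
x^0: 0 + 0 = 0 (mod 2)
x^1: 0 + 1 = 1 (mod 2)
x^2: 1 + 0 = 1 (mod 2)
x^3: 0 + 1 = 1 (mod 2)
Result: x + x^2 + x^3

f + g = x + x^2 + x^3


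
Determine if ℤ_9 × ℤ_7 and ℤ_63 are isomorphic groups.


Comparing ℤ_9 × ℤ_7 and ℤ_63:
gcd(9,7) = 1, so ℤ_9 × ℤ_7 ≅ ℤ_63 (CRT)

Yes, ℤ_9 × ℤ_7 ≅ ℤ_63


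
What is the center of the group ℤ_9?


Z(G) = {g ∈ G | gx = xg for all x ∈ G}
ℤ_9 is abelian, so Z(G) = G

Z(ℤ_9) = ℤ_9


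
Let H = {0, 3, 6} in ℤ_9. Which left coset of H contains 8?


8 + H = {8 + h (mod 9) : h ∈ H}
8+0=8, 8+3=2, 8+6=5
8 + H = {2, 5, 8} = 2 + H

8 + H = {2, 5, 8}


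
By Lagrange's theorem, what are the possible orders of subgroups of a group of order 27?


Lagrange's theorem: |H| divides |G|
|G| = 27
Divisors of 27: 1, 3, 9, 27

Possible subgroup orders: {1, 3, 9, 27}


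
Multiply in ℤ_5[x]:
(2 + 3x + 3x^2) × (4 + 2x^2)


Expand and collect like terms; reduce coefficients mod 5:
x^0: 2·4 = 8 ≡ 3 (mod 5)
x^1: 2·0 + 3·4 = 12 ≡ 2 (mod 5)
x^2: 2·2 + 3·0 + 3·4 = 16 ≡ 1 (mod 5)
x^3: 3·2 + 3·0 = 6 ≡ 1 (mod 5)
x^4: 3·2 = 6 ≡ 1 (mod 5)
Result: 3 + 2x + x^2 + x^3 + x^4

f · g = 3 + 2x + x^2 + x^3 + x^4


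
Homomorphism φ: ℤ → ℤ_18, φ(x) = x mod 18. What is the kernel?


Kernel = preimage of identity
ker(φ) = {x ∈ ℤ : x ≡ 0 (mod 18)} = 18ℤ = {0, ±18, ±36, ...}

ker(φ) = 18ℤ


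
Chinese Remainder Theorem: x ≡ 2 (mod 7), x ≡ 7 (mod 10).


m₁ = 7, m₂ = 10, gcd = 1, so CRT applies. M = m₁·m₂ = 70
Let M₁ = M/m₁ = 10, M₂ = M/m₂ = 7
Find y₁ ≡ M₁⁻¹ (mod m₁): 10⁻¹ ≡ 5 (mod 7)
Find y₂ ≡ M₂⁻¹ (mod m₂): 7⁻¹ ≡ 3 (mod 10)
x = a₁·M₁·y₁ + a₂·M₂·y₂ = 2·10·5 + 7·7·3 = 247
Reduce mod 70: x ≡ 37
Check: 37 mod 7 = 2 ✓, 37 mod 10 = 7 ✓

x ≡ 37 (mod 70)


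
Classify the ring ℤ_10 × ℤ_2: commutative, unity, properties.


Direct product ring; commutative with unity (1,1); but (1,0)·(0,1) = (0,0) gives zero divisors, so not an integral domain
Commutative: Yes
Integral domain: No
Has unity: Yes

ℤ_10 × ℤ_2: Commutative=Yes, Unity=Yes


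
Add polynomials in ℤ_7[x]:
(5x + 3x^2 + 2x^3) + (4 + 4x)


Add coefficients mod 7:
x^0: 0 + 4 = 4 (mod 7)
x^1: 5 + 4 = 2 (mod 7)
x^2: 3 + 0 = 3 (mod 7)
x^3: 2 + 0 = 2 (mod 7)
Result: 4 + 2x + 3x^2 + 2x^3

f + g = 4 + 2x + 3x^2 + 2x^3


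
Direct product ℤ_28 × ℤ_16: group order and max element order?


|ℤ_28 × ℤ_16| = 28 × 16 = 448
Max element order = lcm(28,16) = 112
Cyclic? No (gcd=4)

|ℤ_28×ℤ_16| = 448, max element order = 112


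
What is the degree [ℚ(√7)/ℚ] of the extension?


√7 has minimal polynomial x² - 7 (irreducible over ℚ since 7 is squarefree)

[ℚ(√7)/ℚ] = 2


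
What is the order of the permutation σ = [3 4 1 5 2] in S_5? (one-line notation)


Cycle decomposition: (1 3) (2 4 5)
Cycle lengths: 2, 3
Order = lcm(2, 3) = 6

ord(σ) = 6


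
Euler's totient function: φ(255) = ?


Factor n: 255 = 3 × 5 × 17
φ(n) = n · ∏(1 - 1/p) over distinct primes p | n
φ(255) = 255 · (1 - 1/3) · (1 - 1/5) · (1 - 1/17) = 128

φ(255) = 128


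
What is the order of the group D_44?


|D_n| = 2n (n rotations and n reflections)
|D_44| = 2×44 = 88

|D_44| = 88


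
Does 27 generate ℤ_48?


g generates ℤ_n iff gcd(g, n) = 1
gcd(27, 48) = 3
Since gcd = 3 ≠ 1, ⟨27⟩ has order 16 < 48, so 27 is not a generator.

No, 27 does not generate ℤ_48


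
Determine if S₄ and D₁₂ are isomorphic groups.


Comparing S₄ and D₁₂:
S₄ has trivial center; D₁₂ has center {e, r⁶}

No, S₄ ≇ D₁₂


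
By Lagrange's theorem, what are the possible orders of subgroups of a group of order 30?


Lagrange's theorem: |H| divides |G|
|G| = 30
Divisors of 30: 1, 2, 3, 5, 6, 10, 15, 30

Possible subgroup orders: {1, 2, 3, 5, 6, 10, 15, 30}


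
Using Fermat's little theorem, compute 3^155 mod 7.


Fermat's little theorem: if p is prime and gcd(a,p)=1, then a^(p-1) ≡ 1 (mod p)
p = 7 is prime, gcd(3,7) = 1
Reduce exponent: 155 mod 6 = 5
So 3^155 ≡ 3^5 (mod 7)
3^5 mod 7 = 5

3^155 ≡ 5 (mod 7)


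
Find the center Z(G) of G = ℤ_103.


Z(G) = {g ∈ G | gx = xg for all x ∈ G}
ℤ_103 is abelian, so Z(G) = G

Z(ℤ_103) = ℤ_103


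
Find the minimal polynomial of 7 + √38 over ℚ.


Let α = 7 + √38. Then α - 7 = √38, so (α - 7)² = 38, giving α² - 14α + 11 = 0. Degree 2 and α ∉ ℚ, so this is the minimal polynomial.

Minimal polynomial: x² - 14x + 11


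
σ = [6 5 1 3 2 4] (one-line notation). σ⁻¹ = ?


To find σ⁻¹, swap domain and range:
σ(1) = 6 → σ⁻¹(6) = 1
σ(2) = 5 → σ⁻¹(5) = 2
σ(3) = 1 → σ⁻¹(1) = 3
σ(4) = 3 → σ⁻¹(3) = 4
σ(5) = 2 → σ⁻¹(2) = 5
σ(6) = 4 → σ⁻¹(4) = 6

σ⁻¹ = [3 5 4 6 2 1]


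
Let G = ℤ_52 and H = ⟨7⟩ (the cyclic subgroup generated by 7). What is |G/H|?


|⟨7⟩| = n / gcd(7, 52) = 52 / 1 = 52
H is normal (ℤ_52 is abelian).
|G/H| = |G| / |H| = 52 / 52 = 1

|G/H| = 1


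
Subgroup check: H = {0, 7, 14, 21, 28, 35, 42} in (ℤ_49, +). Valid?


Subgroup test for H = {0, 7, 14, 21, 28, 35, 42} in (ℤ_49, +):
(1) 0 ∈ H? Yes
(2) Closure: for all a,b ∈ H, (a+b) mod 49 ∈ H? Yes
(3) Inverses: for all a ∈ H, -a mod 49 ∈ H? Yes

Yes, H is a subgroup of ℤ_49


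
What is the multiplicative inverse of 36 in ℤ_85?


Use the extended Euclidean algorithm to write 1 = 36·s + 85·t; then s mod 85 is the inverse.
Euclidean algorithm:
  36 = 0·85 + 36
  85 = 2·36 + 13
  36 = 2·13 + 10
  13 = 1·10 + 3
  10 = 3·3 + 1
  3 = 3·1 + 0
gcd(36,85) = 1
Back-substitution gives: 36·(26) + 85·(-11) = 1
So 36⁻¹ ≡ 26 ≡ 26 (mod 85)
Check: 36 × 26 = 936 ≡ 1 (mod 85) ✓

36⁻¹ ≡ 26 (mod 85)


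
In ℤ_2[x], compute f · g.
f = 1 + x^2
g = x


Expand and collect like terms; reduce coefficients mod 2:
x^0: 1·0 = 0 ≡ 0 (mod 2)
x^1: 1·1 + 0·0 = 1 ≡ 1 (mod 2)
x^2: 0·1 + 1·0 = 0 ≡ 0 (mod 2)
x^3: 1·1 = 1 ≡ 1 (mod 2)
Result: x + x^3

f · g = x + x^3


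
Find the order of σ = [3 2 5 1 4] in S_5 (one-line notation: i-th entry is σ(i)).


Cycle decomposition: (1 3 5 4)
Cycle lengths: 4
Order = lcm(4) = 4

ord(σ) = 4


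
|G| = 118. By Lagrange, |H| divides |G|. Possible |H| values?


Lagrange's theorem: |H| divides |G|
|G| = 118
Divisors of 118: 1, 2, 59, 118

Possible subgroup orders: {1, 2, 59, 118}


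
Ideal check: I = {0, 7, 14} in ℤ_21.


Check ideal conditions for I = {0, 7, 14} in ℤ_21:
(1) I is an additive subgroup? Yes
(2) For r ∈ ℤ_21 and a ∈ I: r·a ∈ I? Yes

Yes, I is an ideal of ℤ_21


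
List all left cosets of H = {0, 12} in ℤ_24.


H = {0, 12}, |H| = 2
Number of cosets = |G|/|H| = 24/2 = 12
0 + H = {0, 12}
1 + H = {1, 13}
2 + H = {2, 14}
3 + H = {3, 15}
4 + H = {4, 16}
5 + H = {5, 17}
6 + H = {6, 18}
7 + H = {7, 19}
8 + H = {8, 20}
9 + H = {9, 21}
10 + H = {10, 22}
11 + H = {11, 23}

Cosets: 0+H={0,12}; 1+H={1,13}; 2+H={2,14}; 3+H={3,15}; 4+H={4,16}; 5+H={5,17}; 6+H={6,18}; 7+H={7,19}; 8+H={8,20}; 9+H={9,21}; 10+H={10,22}; 11+H={11,23}


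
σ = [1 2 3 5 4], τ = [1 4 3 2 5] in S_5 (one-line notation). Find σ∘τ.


σ∘τ: apply τ first, then σ
1 →τ 1 →σ 1
2 →τ 4 →σ 5
3 →τ 3 →σ 3
4 →τ 2 →σ 2
5 →τ 5 →σ 4

σ∘τ = [1 5 3 2 4]


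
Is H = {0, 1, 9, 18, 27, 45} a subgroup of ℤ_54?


Subgroup test for H = {0, 1, 9, 18, 27, 45} in (ℤ_54, +):
(1) 0 ∈ H? Yes
(2) Closure: for all a,b ∈ H, (a+b) mod 54 ∈ H? No  [counterexample: 1 + 1 = 2 ∉ H]
(3) Inverses: for all a ∈ H, -a mod 54 ∈ H? No

No, H is not a subgroup of ℤ_54


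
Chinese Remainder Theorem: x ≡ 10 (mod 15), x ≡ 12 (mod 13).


m₁ = 15, m₂ = 13, gcd = 1, so CRT applies. M = m₁·m₂ = 195
Let M₁ = M/m₁ = 13, M₂ = M/m₂ = 15
Find y₁ ≡ M₁⁻¹ (mod m₁): 13⁻¹ ≡ 7 (mod 15)
Find y₂ ≡ M₂⁻¹ (mod m₂): 15⁻¹ ≡ 7 (mod 13)
x = a₁·M₁·y₁ + a₂·M₂·y₂ = 10·13·7 + 12·15·7 = 2170
Reduce mod 195: x ≡ 25
Check: 25 mod 15 = 10 ✓, 25 mod 13 = 12 ✓

x ≡ 25 (mod 195)


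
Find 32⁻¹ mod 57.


Use the extended Euclidean algorithm to write 1 = 32·s + 57·t; then s mod 57 is the inverse.
Euclidean algorithm:
  32 = 0·57 + 32
  57 = 1·32 + 25
  32 = 1·25 + 7
  25 = 3·7 + 4
  7 = 1·4 + 3
  4 = 1·3 + 1
  3 = 3·1 + 0
gcd(32,57) = 1
Back-substitution gives: 32·(-16) + 57·(9) = 1
So 32⁻¹ ≡ -16 ≡ 41 (mod 57)
Check: 32 × 41 = 1312 ≡ 1 (mod 57) ✓

32⁻¹ ≡ 41 (mod 57)


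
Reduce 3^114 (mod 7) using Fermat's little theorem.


Fermat's little theorem: if p is prime and gcd(a,p)=1, then a^(p-1) ≡ 1 (mod p)
p = 7 is prime, gcd(3,7) = 1
Reduce exponent: 114 mod 6 = 0
So 3^114 ≡ 3^0 (mod 7)
3^0 = 1

3^114 ≡ 1 (mod 7)


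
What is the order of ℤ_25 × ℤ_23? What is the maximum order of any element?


|ℤ_25 × ℤ_23| = 25 × 23 = 575
Max element order = lcm(25,23) = 575
Cyclic? Yes (gcd=1)

|ℤ_25×ℤ_23| = 575, max element order = 575


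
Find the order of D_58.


|D_n| = 2n (n rotations and n reflections)
|D_58| = 2×58 = 116

|D_58| = 116


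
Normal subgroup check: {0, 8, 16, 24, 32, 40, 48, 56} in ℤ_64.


H = {0, 8, 16, 24, 32, 40, 48, 56} in ℤ_64
ℤ_64 is abelian; every subgroup of an abelian group is normal

Yes, normal subgroup


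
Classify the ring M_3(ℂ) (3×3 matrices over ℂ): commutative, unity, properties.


Matrix multiplication is non-commutative for n ≥ 2; the identity matrix I is the unity; singular matrices give zero divisors, so not an integral domain
Commutative: No
Integral domain: No
Has unity: Yes

M_3(ℂ) (3×3 matrices over ℂ): Commutative=No, Unity=Yes


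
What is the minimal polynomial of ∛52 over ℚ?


∛52 satisfies x³ - 52 = 0, irreducible over ℚ (no rational root; 52 is not a perfect cube)

Minimal polynomial: x³ - 52


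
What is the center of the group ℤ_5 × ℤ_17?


Z(G) = {g ∈ G | gx = xg for all x ∈ G}
Direct product of abelian groups is abelian, so Z(G) = G

Z(ℤ_5 × ℤ_17) = ℤ_5 × ℤ_17


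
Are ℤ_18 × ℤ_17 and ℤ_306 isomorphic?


Comparing ℤ_18 × ℤ_17 and ℤ_306:
gcd(18,17) = 1, so ℤ_18 × ℤ_17 ≅ ℤ_306 (CRT)

Yes, ℤ_18 × ℤ_17 ≅ ℤ_306


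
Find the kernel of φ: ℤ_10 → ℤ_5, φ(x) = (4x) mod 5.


Kernel = preimage of identity
ker(φ) = {x ∈ ℤ_10 : 4x ≡ 0 (mod 5)}. Since 5 | 10, φ is well-defined. The kernel is the cyclic subgroup ⟨5⟩ of ℤ_10 (order 2), i.e. {0, 5}

ker(φ) = {0, 5}


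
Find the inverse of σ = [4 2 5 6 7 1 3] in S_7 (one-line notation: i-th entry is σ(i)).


To find σ⁻¹, swap domain and range:
σ(1) = 4 → σ⁻¹(4) = 1
σ(2) = 2 → σ⁻¹(2) = 2
σ(3) = 5 → σ⁻¹(5) = 3
σ(4) = 6 → σ⁻¹(6) = 4
σ(5) = 7 → σ⁻¹(7) = 5
σ(6) = 1 → σ⁻¹(1) = 6
σ(7) = 3 → σ⁻¹(3) = 7

σ⁻¹ = [6 2 7 1 3 4 5]


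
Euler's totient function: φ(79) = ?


Factor n: 79 = 79
φ(n) = n · ∏(1 - 1/p) over distinct primes p | n
φ(79) = 79 · (1 - 1/79) = 78

φ(79) = 78


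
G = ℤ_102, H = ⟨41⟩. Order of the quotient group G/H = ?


|⟨41⟩| = n / gcd(41, 102) = 102 / 1 = 102
H is normal (ℤ_102 is abelian).
|G/H| = |G| / |H| = 102 / 102 = 1

|G/H| = 1


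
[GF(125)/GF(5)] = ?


GF(125) = GF(5^3), so the extension degree is 3

[GF(125)/GF(5)] = 3


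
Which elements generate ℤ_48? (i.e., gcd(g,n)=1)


g generates ℤ_n iff gcd(g,n) = 1
Prime factors of 48: 2, 3
Generators are g ∈ {1,...,47} not divisible by any of these primes.
Generators: {1, 5, 7, 11, 13, 17, 19, 23, 25, 29, 31, 35, 37, 41, 43, 47}
Number of generators = φ(48) = 16

Generators of ℤ_48 = {1, 5, 7, 11, 13, 17, 19, 23, 25, 29, 31, 35, 37, 41, 43, 47}


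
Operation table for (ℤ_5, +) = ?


Elements: {0, 1, 2, 3, 4}
Operation: addition mod 5
Entry (a, b) = (a + b) mod 5

Cayley table:
  | 0 | 1 | 2 | 3 | 4
0 | 0 | 1 | 2 | 3 | 4
1 | 1 | 2 | 3 | 4 | 0
2 | 2 | 3 | 4 | 0 | 1
3 | 3 | 4 | 0 | 1 | 2
4 | 4 | 0 | 1 | 2 | 3


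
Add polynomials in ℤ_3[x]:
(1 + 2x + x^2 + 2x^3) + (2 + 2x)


Add coefficients mod 3:
x^0: 1 + 2 = 0 (mod 3)
x^1: 2 + 2 = 1 (mod 3)
x^2: 1 + 0 = 1 (mod 3)
x^3: 2 + 0 = 2 (mod 3)
Result: x + x^2 + 2x^3

f + g = x + x^2 + 2x^3


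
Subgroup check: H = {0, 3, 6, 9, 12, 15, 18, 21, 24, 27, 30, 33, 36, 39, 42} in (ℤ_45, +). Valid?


Subgroup test for H = {0, 3, 6, 9, 12, 15, 18, 21, 24, 27, 30, 33, 36, 39, 42} in (ℤ_45, +):
(1) 0 ∈ H? Yes
(2) Closure: for all a,b ∈ H, (a+b) mod 45 ∈ H? Yes
(3) Inverses: for all a ∈ H, -a mod 45 ∈ H? Yes

Yes, H is a subgroup of ℤ_45


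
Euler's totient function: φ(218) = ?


Factor n: 218 = 2 × 109
φ(n) = n · ∏(1 - 1/p) over distinct primes p | n
φ(218) = 218 · (1 - 1/2) · (1 - 1/109) = 108

φ(218) = 108


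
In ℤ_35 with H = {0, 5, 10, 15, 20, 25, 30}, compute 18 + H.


18 + H = {18 + h (mod 35) : h ∈ H}
18+0=18, 18+5=23, 18+10=28, 18+15=33, 18+20=3, 18+25=8, 18+30=13
18 + H = {3, 8, 13, 18, 23, 28, 33} = 3 + H

18 + H = {3, 8, 13, 18, 23, 28, 33}


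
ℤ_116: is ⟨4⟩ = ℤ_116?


g generates ℤ_n iff gcd(g, n) = 1
gcd(4, 116) = 4
Since gcd = 4 ≠ 1, ⟨4⟩ has order 29 < 116, so 4 is not a generator.

No, 4 does not generate ℤ_116


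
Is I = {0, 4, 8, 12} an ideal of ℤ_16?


Check ideal conditions for I = {0, 4, 8, 12} in ℤ_16:
(1) I is an additive subgroup? Yes
(2) For r ∈ ℤ_16 and a ∈ I: r·a ∈ I? Yes

Yes, I is an ideal of ℤ_16


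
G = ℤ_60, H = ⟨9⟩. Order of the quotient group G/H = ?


|⟨9⟩| = n / gcd(9, 60) = 60 / 3 = 20
H is normal (ℤ_60 is abelian).
|G/H| = |G| / |H| = 60 / 20 = 3

|G/H| = 3


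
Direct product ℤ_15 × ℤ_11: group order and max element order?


|ℤ_15 × ℤ_11| = 15 × 11 = 165
Max element order = lcm(15,11) = 165
Cyclic? Yes (gcd=1)

|ℤ_15×ℤ_11| = 165, max element order = 165


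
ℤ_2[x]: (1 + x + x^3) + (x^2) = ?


Add coefficients mod 2:
x^0: 1 + 0 = 1 (mod 2)
x^1: 1 + 0 = 1 (mod 2)
x^2: 0 + 1 = 1 (mod 2)
x^3: 1 + 0 = 1 (mod 2)
Result: 1 + x + x^2 + x^3

f + g = 1 + x + x^2 + x^3


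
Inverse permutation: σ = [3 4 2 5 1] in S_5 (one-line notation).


To find σ⁻¹, swap domain and range:
σ(1) = 3 → σ⁻¹(3) = 1
σ(2) = 4 → σ⁻¹(4) = 2
σ(3) = 2 → σ⁻¹(2) = 3
σ(4) = 5 → σ⁻¹(5) = 4
σ(5) = 1 → σ⁻¹(1) = 5

σ⁻¹ = [5 3 1 2 4]


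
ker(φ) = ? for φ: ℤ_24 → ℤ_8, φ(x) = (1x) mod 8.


Kernel = preimage of identity
ker(φ) = {x ∈ ℤ_24 : 1x ≡ 0 (mod 8)}. Since 8 | 24, φ is well-defined. The kernel is the cyclic subgroup ⟨8⟩ of ℤ_24 (order 3), i.e. {0, 8, 16}

ker(φ) = {0, 8, 16}


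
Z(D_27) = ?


Z(G) = {g ∈ G | gx = xg for all x ∈ G}
For odd n, Z(D_n) = {e}: no nontrivial rotation commutes with all reflections

Z(D_27) = {e}


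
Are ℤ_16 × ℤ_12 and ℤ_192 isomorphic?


Comparing ℤ_16 × ℤ_12 and ℤ_192:
gcd(16,12) = 4 ≠ 1. Max element order in ℤ_16×ℤ_12 is lcm(16,12) = 48 < 192, so it has no element of order 192

No, ℤ_16 × ℤ_12 ≇ ℤ_192


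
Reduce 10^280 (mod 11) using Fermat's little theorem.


Fermat's little theorem: if p is prime and gcd(a,p)=1, then a^(p-1) ≡ 1 (mod p)
p = 11 is prime, gcd(10,11) = 1
Reduce exponent: 280 mod 10 = 0
So 10^280 ≡ 10^0 (mod 11)
10^0 = 1

10^280 ≡ 1 (mod 11)


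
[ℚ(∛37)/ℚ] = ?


∛37 has minimal polynomial x³ - 37 (irreducible over ℚ since 37 is not a perfect cube)

[ℚ(∛37)/ℚ] = 3


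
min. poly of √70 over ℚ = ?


√70 satisfies x² - 70 = 0, irreducible over ℚ since 70 is squarefree

Minimal polynomial: x² - 70


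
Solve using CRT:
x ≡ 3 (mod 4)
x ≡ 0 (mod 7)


m₁ = 4, m₂ = 7, gcd = 1, so CRT applies. M = m₁·m₂ = 28
Let M₁ = M/m₁ = 7, M₂ = M/m₂ = 4
Find y₁ ≡ M₁⁻¹ (mod m₁): 7⁻¹ ≡ 3 (mod 4)
Find y₂ ≡ M₂⁻¹ (mod m₂): 4⁻¹ ≡ 2 (mod 7)
x = a₁·M₁·y₁ + a₂·M₂·y₂ = 3·7·3 + 0·4·2 = 63
Reduce mod 28: x ≡ 7
Check: 7 mod 4 = 3 ✓, 7 mod 7 = 0 ✓

x ≡ 7 (mod 28)


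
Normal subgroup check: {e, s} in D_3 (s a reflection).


H = {e, s} in D_3 (s a reflection)
r·s·r⁻¹ = sr⁻² ≠ s for n ≥ 3, so {e, s} is not closed under conjugation

No, not a normal subgroup


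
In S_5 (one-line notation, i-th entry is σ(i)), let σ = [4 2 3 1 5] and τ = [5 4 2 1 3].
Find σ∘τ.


σ∘τ: apply τ first, then σ
1 →τ 5 →σ 5
2 →τ 4 →σ 1
3 →τ 2 →σ 2
4 →τ 1 →σ 4
5 →τ 3 →σ 3

σ∘τ = [5 1 2 4 3]


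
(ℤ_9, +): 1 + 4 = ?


Operation: addition mod 9
1 + 4 = (a + b) mod 9 with a = 1, b = 4

1 + 4 = 5


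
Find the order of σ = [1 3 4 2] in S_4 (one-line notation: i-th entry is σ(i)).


Cycle decomposition: (2 3 4)
Cycle lengths: 3
Order = lcm(3) = 3

ord(σ) = 3


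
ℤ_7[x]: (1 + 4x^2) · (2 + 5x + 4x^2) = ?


Expand and collect like terms; reduce coefficients mod 7:
x^0: 1·2 = 2 ≡ 2 (mod 7)
x^1: 1·5 + 0·2 = 5 ≡ 5 (mod 7)
x^2: 1·4 + 0·5 + 4·2 = 12 ≡ 5 (mod 7)
x^3: 0·4 + 4·5 = 20 ≡ 6 (mod 7)
x^4: 4·4 = 16 ≡ 2 (mod 7)
Result: 2 + 5x + 5x^2 + 6x^3 + 2x^4

f · g = 2 + 5x + 5x^2 + 6x^3 + 2x^4


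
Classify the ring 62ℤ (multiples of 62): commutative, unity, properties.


62ℤ is a commutative ring under +,× but has no multiplicative identity (1 ∉ 62ℤ); it has no zero divisors, but without unity it is not an integral domain
Commutative: Yes
Integral domain: No
Has unity: No

62ℤ (multiples of 62): Commutative=Yes, Unity=No


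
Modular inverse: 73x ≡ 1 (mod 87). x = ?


Use the extended Euclidean algorithm to write 1 = 73·s + 87·t; then s mod 87 is the inverse.
Euclidean algorithm:
  73 = 0·87 + 73
  87 = 1·73 + 14
  73 = 5·14 + 3
  14 = 4·3 + 2
  3 = 1·2 + 1
  2 = 2·1 + 0
gcd(73,87) = 1
Back-substitution gives: 73·(31) + 87·(-26) = 1
So 73⁻¹ ≡ 31 ≡ 31 (mod 87)
Check: 73 × 31 = 2263 ≡ 1 (mod 87) ✓

73⁻¹ ≡ 31 (mod 87)


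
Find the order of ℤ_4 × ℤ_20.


|A × B| = |A| · |B|
|ℤ_4 × ℤ_20| = 4 × 20 = 80

|ℤ_4 × ℤ_20| = 80


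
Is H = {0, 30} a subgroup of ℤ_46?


Subgroup test for H = {0, 30} in (ℤ_46, +):
(1) 0 ∈ H? Yes
(2) Closure: for all a,b ∈ H, (a+b) mod 46 ∈ H? No  [counterexample: 30 + 30 = 14 ∉ H]
(3) Inverses: for all a ∈ H, -a mod 46 ∈ H? No

No, H is not a subgroup of ℤ_46


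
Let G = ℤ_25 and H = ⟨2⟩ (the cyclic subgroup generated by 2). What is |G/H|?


|⟨2⟩| = n / gcd(2, 25) = 25 / 1 = 25
H is normal (ℤ_25 is abelian).
|G/H| = |G| / |H| = 25 / 25 = 1

|G/H| = 1


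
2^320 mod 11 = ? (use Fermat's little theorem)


Fermat's little theorem: if p is prime and gcd(a,p)=1, then a^(p-1) ≡ 1 (mod p)
p = 11 is prime, gcd(2,11) = 1
Reduce exponent: 320 mod 10 = 0
So 2^320 ≡ 2^0 (mod 11)
2^0 = 1

2^320 ≡ 1 (mod 11)


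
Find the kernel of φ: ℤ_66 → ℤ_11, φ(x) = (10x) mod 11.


Kernel = preimage of identity
ker(φ) = {x ∈ ℤ_66 : 10x ≡ 0 (mod 11)}. Since 11 | 66, φ is well-defined. The kernel is the cyclic subgroup ⟨11⟩ of ℤ_66 (order 6), i.e. {0, 11, 22, 33, 44, 55}

ker(φ) = {0, 11, 22, 33, 44, 55}


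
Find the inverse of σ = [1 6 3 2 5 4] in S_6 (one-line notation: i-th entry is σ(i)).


To find σ⁻¹, swap domain and range:
σ(1) = 1 → σ⁻¹(1) = 1
σ(2) = 6 → σ⁻¹(6) = 2
σ(3) = 3 → σ⁻¹(3) = 3
σ(4) = 2 → σ⁻¹(2) = 4
σ(5) = 5 → σ⁻¹(5) = 5
σ(6) = 4 → σ⁻¹(4) = 6

σ⁻¹ = [1 4 3 6 5 2]


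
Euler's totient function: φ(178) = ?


Factor n: 178 = 2 × 89
φ(n) = n · ∏(1 - 1/p) over distinct primes p | n
φ(178) = 178 · (1 - 1/2) · (1 - 1/89) = 88

φ(178) = 88


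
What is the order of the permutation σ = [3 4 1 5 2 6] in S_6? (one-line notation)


Cycle decomposition: (1 3) (2 4 5)
Cycle lengths: 2, 3
Order = lcm(2, 3) = 6

ord(σ) = 6


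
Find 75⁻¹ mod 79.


Use the extended Euclidean algorithm to write 1 = 75·s + 79·t; then s mod 79 is the inverse.
Euclidean algorithm:
  75 = 0·79 + 75
  79 = 1·75 + 4
  75 = 18·4 + 3
  4 = 1·3 + 1
  3 = 3·1 + 0
gcd(75,79) = 1
Back-substitution gives: 75·(-20) + 79·(19) = 1
So 75⁻¹ ≡ -20 ≡ 59 (mod 79)
Check: 75 × 59 = 4425 ≡ 1 (mod 79) ✓

75⁻¹ ≡ 59 (mod 79)


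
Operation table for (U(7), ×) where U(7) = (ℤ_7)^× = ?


Elements: {1, 2, 3, 4, 5, 6}
Operation: multiplication mod 7
Entry (a, b) = (a × b) mod 7

Cayley table:
  | 1 | 2 | 3 | 4 | 5 | 6
1 | 1 | 2 | 3 | 4 | 5 | 6
2 | 2 | 4 | 6 | 1 | 3 | 5
3 | 3 | 6 | 2 | 5 | 1 | 4
4 | 4 | 1 | 5 | 2 | 6 | 3
5 | 5 | 3 | 1 | 6 | 4 | 2
6 | 6 | 5 | 4 | 3 | 2 | 1


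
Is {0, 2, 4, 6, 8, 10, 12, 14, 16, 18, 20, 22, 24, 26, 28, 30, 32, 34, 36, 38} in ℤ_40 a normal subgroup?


H = {0, 2, 4, 6, 8, 10, 12, 14, 16, 18, 20, 22, 24, 26, 28, 30, 32, 34, 36, 38} in ℤ_40
ℤ_40 is abelian; every subgroup of an abelian group is normal

Yes, normal subgroup


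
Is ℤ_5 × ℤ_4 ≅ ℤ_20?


Comparing ℤ_5 × ℤ_4 and ℤ_20:
gcd(5,4) = 1, so ℤ_5 × ℤ_4 ≅ ℤ_20 (CRT)

Yes, ℤ_5 × ℤ_4 ≅ ℤ_20


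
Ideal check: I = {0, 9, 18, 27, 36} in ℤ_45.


Check ideal conditions for I = {0, 9, 18, 27, 36} in ℤ_45:
(1) I is an additive subgroup? Yes
(2) For r ∈ ℤ_45 and a ∈ I: r·a ∈ I? Yes

Yes, I is an ideal of ℤ_45


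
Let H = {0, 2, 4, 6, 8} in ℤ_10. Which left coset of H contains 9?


9 + H = {9 + h (mod 10) : h ∈ H}
9+0=9, 9+2=1, 9+4=3, 9+6=5, 9+8=7
9 + H = {1, 3, 5, 7, 9} = 1 + H

9 + H = {1, 3, 5, 7, 9}


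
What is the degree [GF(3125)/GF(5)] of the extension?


GF(3125) = GF(5^5), so the extension degree is 5

[GF(3125)/GF(5)] = 5


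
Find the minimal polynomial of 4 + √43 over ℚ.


Let α = 4 + √43. Then α - 4 = √43, so (α - 4)² = 43, giving α² - 8α - 27 = 0. Degree 2 and α ∉ ℚ, so this is the minimal polynomial.

Minimal polynomial: x² - 8x - 27


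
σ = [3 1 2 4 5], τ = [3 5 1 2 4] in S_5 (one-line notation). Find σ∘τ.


σ∘τ: apply τ first, then σ
1 →τ 3 →σ 2
2 →τ 5 →σ 5
3 →τ 1 →σ 3
4 →τ 2 →σ 1
5 →τ 4 →σ 4

σ∘τ = [2 5 3 1 4]
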